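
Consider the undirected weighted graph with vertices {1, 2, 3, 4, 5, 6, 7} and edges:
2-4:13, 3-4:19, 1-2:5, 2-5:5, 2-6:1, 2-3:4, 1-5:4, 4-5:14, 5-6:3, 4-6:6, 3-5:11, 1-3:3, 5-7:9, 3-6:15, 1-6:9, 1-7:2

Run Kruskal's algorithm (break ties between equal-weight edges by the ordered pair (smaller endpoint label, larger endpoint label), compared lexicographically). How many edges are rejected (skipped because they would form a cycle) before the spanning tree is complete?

Sort edges by weight, then run Kruskal:
2-6 (1): add — endpoints in different components.
1-7 (2): add — endpoints in different components.
1-3 (3): add — endpoints in different components.
5-6 (3): add — endpoints in different components.
1-5 (4): add — endpoints in different components.
2-3 (4): skip — 2 and 3 already connected.
1-2 (5): skip — 1 and 2 already connected.
2-5 (5): skip — 2 and 5 already connected.
4-6 (6): add — endpoints in different components.
Edges rejected before the tree was complete: 3.

3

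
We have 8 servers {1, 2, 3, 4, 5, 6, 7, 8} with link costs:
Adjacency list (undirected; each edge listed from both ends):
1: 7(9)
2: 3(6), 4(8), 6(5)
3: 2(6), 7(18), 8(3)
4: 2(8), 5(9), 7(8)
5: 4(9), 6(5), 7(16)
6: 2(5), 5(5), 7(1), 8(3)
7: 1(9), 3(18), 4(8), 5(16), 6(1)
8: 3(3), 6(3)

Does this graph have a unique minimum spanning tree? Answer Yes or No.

No

Kruskal's algorithm — process edges by increasing weight (ties by edge label):
6–7 (1): add — endpoints in different components.
3–8 (3): add — endpoints in different components.
6–8 (3): add — endpoints in different components.
2–6 (5): add — endpoints in different components.
5–6 (5): add — endpoints in different components.
2–3 (6): skip — 2 and 3 already connected.
2–4 (8): add — endpoints in different components.
4–7 (8): skip — 4 and 7 already connected.
1–7 (9): add — endpoints in different components.
Non-tree edge 4–7 has weight 8, equal to the heaviest edge on its tree cycle — swapping gives another MST of the same weight. Not unique.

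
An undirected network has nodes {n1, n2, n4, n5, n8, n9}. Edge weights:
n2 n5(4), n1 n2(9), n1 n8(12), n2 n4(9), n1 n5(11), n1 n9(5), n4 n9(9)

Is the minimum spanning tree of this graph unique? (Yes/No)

No

Kruskal's algorithm — process edges by increasing weight (ties by edge label):
n2 n5 (4): add. Components now {n4} {n9} {n8} {n1} {n2,n5}
n1 n9 (5): add. Components now {n4} {n1,n9} {n8} {n2,n5}
n1 n2 (9): add. Components now {n4} {n1,n2,n5,n9} {n8}
n2 n4 (9): add. Components now {n1,n2,n4,n5,n9} {n8}
n4 n9 (9): skip — n4 and n9 already connected.
n1 n5 (11): skip — n1 and n5 already connected.
n1 n8 (12): add. Components now {n1,n2,n4,n5,n8,n9}
Non-tree edge n4 n9 has weight 9, equal to the heaviest edge on its tree cycle — swapping gives another MST of the same weight. Not unique.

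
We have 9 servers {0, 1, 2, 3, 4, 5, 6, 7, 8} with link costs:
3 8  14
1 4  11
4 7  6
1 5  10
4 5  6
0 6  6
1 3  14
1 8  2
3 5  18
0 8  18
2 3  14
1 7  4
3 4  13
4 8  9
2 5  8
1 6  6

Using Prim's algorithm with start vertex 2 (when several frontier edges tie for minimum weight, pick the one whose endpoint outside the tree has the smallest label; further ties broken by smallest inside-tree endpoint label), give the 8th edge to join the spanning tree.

3-4

Grow the tree from 2 using Prim:
Step 1: cheapest edge leaving the tree is 2 5 (8); add 5.
Step 2: cheapest edge leaving the tree is 4 5 (6); add 4.
Step 3: cheapest edge leaving the tree is 4 7 (6); add 7.
Step 4: cheapest edge leaving the tree is 1 7 (4); add 1.
Step 5: cheapest edge leaving the tree is 1 8 (2); add 8.
Step 6: cheapest edge leaving the tree is 1 6 (6); add 6.
Step 7: cheapest edge leaving the tree is 0 6 (6); add 0.
Step 8: cheapest edge leaving the tree is 3 4 (13); add 3.
The 8th edge added is 3 4.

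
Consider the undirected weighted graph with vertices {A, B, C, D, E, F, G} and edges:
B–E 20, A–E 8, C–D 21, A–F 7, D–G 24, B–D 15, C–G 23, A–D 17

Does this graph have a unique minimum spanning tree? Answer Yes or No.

Yes

Kruskal: consider edges lightest-first.
A–F (7): add — endpoints in different components.
A–E (8): add — endpoints in different components.
B–D (15): add — endpoints in different components.
A–D (17): add — endpoints in different components.
B–E (20): skip — B and E already connected.
C–D (21): add — endpoints in different components.
C–G (23): add — endpoints in different components.
Every non-tree edge has weight strictly greater than the heaviest edge on the tree path between its endpoints, so the MST is unique.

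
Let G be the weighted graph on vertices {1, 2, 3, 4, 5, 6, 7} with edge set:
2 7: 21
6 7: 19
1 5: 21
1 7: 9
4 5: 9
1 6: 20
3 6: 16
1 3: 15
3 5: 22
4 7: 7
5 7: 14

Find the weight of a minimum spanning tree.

77

Kruskal: consider edges lightest-first.
4 7 (7): add — endpoints in different components.
1 7 (9): add — endpoints in different components.
4 5 (9): add — endpoints in different components.
5 7 (14): skip — 5 and 7 already connected.
1 3 (15): add — endpoints in different components.
3 6 (16): add — endpoints in different components.
6 7 (19): skip — 6 and 7 already connected.
1 6 (20): skip — 1 and 6 already connected.
1 5 (21): skip — 1 and 5 already connected.
2 7 (21): add — endpoints in different components.
MST edges: 4 7, 1 7, 4 5, 1 3, 3 6, 2 7; total weight 7+9+9+15+16+21 = 77.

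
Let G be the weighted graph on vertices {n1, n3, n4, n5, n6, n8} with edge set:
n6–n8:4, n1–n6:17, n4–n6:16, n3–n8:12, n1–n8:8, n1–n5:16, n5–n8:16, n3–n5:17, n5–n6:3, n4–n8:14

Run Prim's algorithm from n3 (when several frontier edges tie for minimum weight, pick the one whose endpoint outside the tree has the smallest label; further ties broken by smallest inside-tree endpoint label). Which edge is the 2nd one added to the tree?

Prim's algorithm from n3:
Step 1: cheapest edge leaving the tree is n3–n8 (12); add n8.
Step 2: cheapest edge leaving the tree is n6–n8 (4); add n6.
Step 3: cheapest edge leaving the tree is n5–n6 (3); add n5.
Step 4: cheapest edge leaving the tree is n1–n8 (8); add n1.
Step 5: cheapest edge leaving the tree is n4–n8 (14); add n4.
The 2nd edge added is n6–n8.

n6-n8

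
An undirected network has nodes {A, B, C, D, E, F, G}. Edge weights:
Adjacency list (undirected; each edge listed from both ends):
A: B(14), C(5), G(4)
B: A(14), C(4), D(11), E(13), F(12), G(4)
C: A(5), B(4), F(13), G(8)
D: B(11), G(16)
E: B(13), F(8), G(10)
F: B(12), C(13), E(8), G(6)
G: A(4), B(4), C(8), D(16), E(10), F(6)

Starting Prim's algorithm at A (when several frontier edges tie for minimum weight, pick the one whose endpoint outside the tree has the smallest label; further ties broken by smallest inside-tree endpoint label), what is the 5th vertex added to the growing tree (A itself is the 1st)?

Prim, starting at A.
Step 1: cheapest edge leaving the tree is A–G (4); add G.
Step 2: cheapest edge leaving the tree is B–G (4); add B.
Step 3: cheapest edge leaving the tree is B–C (4); add C.
Step 4: cheapest edge leaving the tree is F–G (6); add F.
Step 5: cheapest edge leaving the tree is E–F (8); add E.
Step 6: cheapest edge leaving the tree is B–D (11); add D.
Vertex order: A, G, B, C, F, E, D. The 5th vertex is F.

F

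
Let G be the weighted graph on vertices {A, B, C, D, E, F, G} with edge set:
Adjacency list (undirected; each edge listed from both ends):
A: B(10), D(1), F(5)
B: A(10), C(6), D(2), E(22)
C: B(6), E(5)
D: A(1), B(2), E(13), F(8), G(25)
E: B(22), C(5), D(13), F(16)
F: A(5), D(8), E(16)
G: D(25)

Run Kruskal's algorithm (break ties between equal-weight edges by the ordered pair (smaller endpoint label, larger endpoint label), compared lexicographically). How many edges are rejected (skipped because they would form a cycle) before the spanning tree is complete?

5

Kruskal: consider edges lightest-first.
A–D (1): add. Components now {A,D} {B} {C} {E} {F} {G}
B–D (2): add. Components now {A,B,D} {C} {E} {F} {G}
A–F (5): add. Components now {A,B,D,F} {C} {E} {G}
C–E (5): add. Components now {A,B,D,F} {C,E} {G}
B–C (6): add. Components now {A,B,C,D,E,F} {G}
D–F (8): skip — D and F already connected.
A–B (10): skip — A and B already connected.
D–E (13): skip — D and E already connected.
E–F (16): skip — E and F already connected.
B–E (22): skip — B and E already connected.
D–G (25): add. Components now {A,B,C,D,E,F,G}
Edges rejected before the tree was complete: 5.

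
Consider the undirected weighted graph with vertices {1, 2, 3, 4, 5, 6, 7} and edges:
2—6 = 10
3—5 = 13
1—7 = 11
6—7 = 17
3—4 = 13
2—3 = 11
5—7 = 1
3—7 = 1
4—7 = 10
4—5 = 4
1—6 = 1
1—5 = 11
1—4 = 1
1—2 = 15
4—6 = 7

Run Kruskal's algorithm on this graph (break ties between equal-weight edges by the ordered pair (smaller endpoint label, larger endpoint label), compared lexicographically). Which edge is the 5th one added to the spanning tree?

Kruskal's algorithm — process edges by increasing weight (ties by edge label):
1—4 (1): add. Components now {1,4} {2} {3} {5} {6} {7}
1—6 (1): add. Components now {1,4,6} {2} {3} {5} {7}
3—7 (1): add. Components now {1,4,6} {2} {3,7} {5}
5—7 (1): add. Components now {1,4,6} {2} {3,5,7}
4—5 (4): add. Components now {1,3,4,5,6,7} {2}
4—6 (7): skip — 4 and 6 already connected.
2—6 (10): add. Components now {1,2,3,4,5,6,7}
The 5th edge added is 4—5.

4-5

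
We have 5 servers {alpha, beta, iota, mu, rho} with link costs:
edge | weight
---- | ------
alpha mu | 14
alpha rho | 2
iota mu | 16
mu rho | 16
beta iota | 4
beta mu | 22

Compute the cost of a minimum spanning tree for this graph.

Prim, starting at alpha.
Step 1: cheapest edge leaving the tree is alpha rho (2); add rho.
Step 2: cheapest edge leaving the tree is alpha mu (14); add mu.
Step 3: cheapest edge leaving the tree is iota mu (16); add iota.
Step 4: cheapest edge leaving the tree is beta iota (4); add beta.
MST edges: alpha rho, alpha mu, iota mu, beta iota; total weight 2+14+16+4 = 36.

36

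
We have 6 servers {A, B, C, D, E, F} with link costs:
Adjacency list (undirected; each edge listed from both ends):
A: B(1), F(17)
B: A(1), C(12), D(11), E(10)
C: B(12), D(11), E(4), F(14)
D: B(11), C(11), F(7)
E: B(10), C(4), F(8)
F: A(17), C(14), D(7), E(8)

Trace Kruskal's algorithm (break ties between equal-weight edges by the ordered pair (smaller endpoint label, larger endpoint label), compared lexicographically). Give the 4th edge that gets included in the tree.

E-F

Kruskal: consider edges lightest-first.
A B (1): add — endpoints in different components.
C E (4): add — endpoints in different components.
D F (7): add — endpoints in different components.
E F (8): add — endpoints in different components.
B E (10): add — endpoints in different components.
The 4th edge added is E F.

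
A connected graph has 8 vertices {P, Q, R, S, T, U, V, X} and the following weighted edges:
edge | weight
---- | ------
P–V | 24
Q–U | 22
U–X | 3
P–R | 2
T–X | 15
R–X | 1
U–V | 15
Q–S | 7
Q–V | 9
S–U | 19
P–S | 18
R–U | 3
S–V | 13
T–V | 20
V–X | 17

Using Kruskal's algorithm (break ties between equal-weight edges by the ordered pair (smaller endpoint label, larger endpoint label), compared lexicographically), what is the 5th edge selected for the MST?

Kruskal: consider edges lightest-first.
R–X (1): add — endpoints in different components.
P–R (2): add — endpoints in different components.
R–U (3): add — endpoints in different components.
U–X (3): skip — X and U already connected.
Q–S (7): add — endpoints in different components.
Q–V (9): add — endpoints in different components.
S–V (13): skip — V and S already connected.
T–X (15): add — endpoints in different components.
U–V (15): add — endpoints in different components.
The 5th edge added is Q–V.

Q-V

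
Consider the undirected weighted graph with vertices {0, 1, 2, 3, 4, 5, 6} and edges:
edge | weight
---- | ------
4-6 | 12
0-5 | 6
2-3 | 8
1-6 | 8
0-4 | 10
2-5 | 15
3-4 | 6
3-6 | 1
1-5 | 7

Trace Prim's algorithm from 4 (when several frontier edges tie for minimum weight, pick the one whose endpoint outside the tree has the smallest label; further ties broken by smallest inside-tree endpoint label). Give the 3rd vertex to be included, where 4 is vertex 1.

6

Prim, starting at 4.
Step 1: frontier [3-4 6, 0-4 10, 4-6 12] → take 3-4 (6); add 3.
Step 2: frontier [3-6 1, 2-3 8, 0-4 10, 4-6 12] → take 3-6 (1); add 6.
Step 3: frontier [2-3 8, 0-4 10, 1-6 8] → take 1-6 (8); add 1.
Step 4: frontier [1-5 7, 2-3 8, 0-4 10] → take 1-5 (7); add 5.
Step 5: frontier [2-3 8, 0-4 10, 0-5 6, 2-5 15] → take 0-5 (6); add 0.
Step 6: frontier [2-3 8, 2-5 15] → take 2-3 (8); add 2.
Vertex order: 4, 3, 6, 1, 5, 0, 2. The 3rd vertex is 6.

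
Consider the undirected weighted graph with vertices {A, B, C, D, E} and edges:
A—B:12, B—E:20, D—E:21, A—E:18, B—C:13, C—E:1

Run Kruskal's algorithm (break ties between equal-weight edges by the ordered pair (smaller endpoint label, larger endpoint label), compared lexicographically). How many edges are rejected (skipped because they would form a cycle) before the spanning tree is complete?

Kruskal's algorithm — process edges by increasing weight (ties by edge label):
C—E (1): add — endpoints in different components.
A—B (12): add — endpoints in different components.
B—C (13): add — endpoints in different components.
A—E (18): skip — A and E already connected.
B—E (20): skip — B and E already connected.
D—E (21): add — endpoints in different components.
Edges rejected before the tree was complete: 2.

2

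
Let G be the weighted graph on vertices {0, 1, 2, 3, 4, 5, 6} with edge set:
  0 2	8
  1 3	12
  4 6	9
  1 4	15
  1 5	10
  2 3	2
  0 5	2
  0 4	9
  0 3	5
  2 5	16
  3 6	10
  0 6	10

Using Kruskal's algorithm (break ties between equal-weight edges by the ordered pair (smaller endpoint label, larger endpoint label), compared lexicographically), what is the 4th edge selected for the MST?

Kruskal's algorithm — process edges by increasing weight (ties by edge label):
0 5 (2): add. Components now {0,5} {1} {2} {3} {4} {6}
2 3 (2): add. Components now {0,5} {1} {2,3} {4} {6}
0 3 (5): add. Components now {0,2,3,5} {1} {4} {6}
0 2 (8): skip — 0 and 2 already connected.
0 4 (9): add. Components now {0,2,3,4,5} {1} {6}
4 6 (9): add. Components now {0,2,3,4,5,6} {1}
0 6 (10): skip — 0 and 6 already connected.
1 5 (10): add. Components now {0,1,2,3,4,5,6}
The 4th edge added is 0 4.

0-4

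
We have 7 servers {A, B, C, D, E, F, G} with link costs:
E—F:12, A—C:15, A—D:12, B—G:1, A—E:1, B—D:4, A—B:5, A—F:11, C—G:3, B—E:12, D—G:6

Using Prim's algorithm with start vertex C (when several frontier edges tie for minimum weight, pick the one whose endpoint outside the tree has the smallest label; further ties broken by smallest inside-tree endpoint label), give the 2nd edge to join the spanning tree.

B-G

Prim, starting at C.
Step 1: cheapest edge leaving the tree is C—G (3); add G.
Step 2: cheapest edge leaving the tree is B—G (1); add B.
Step 3: cheapest edge leaving the tree is B—D (4); add D.
Step 4: cheapest edge leaving the tree is A—B (5); add A.
Step 5: cheapest edge leaving the tree is A—E (1); add E.
Step 6: cheapest edge leaving the tree is A—F (11); add F.
The 2nd edge added is B—G.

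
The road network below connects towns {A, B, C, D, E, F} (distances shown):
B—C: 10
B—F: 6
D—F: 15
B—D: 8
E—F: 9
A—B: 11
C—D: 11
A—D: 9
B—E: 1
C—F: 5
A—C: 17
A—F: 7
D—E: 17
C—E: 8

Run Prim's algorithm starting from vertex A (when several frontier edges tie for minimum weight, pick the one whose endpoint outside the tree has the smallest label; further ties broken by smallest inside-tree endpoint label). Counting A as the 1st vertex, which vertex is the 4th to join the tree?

B

Grow the tree from A using Prim:
Step 1: cheapest edge leaving the tree is A—F (7); add F.
Step 2: cheapest edge leaving the tree is C—F (5); add C.
Step 3: cheapest edge leaving the tree is B—F (6); add B.
Step 4: cheapest edge leaving the tree is B—E (1); add E.
Step 5: cheapest edge leaving the tree is B—D (8); add D.
Vertex order: A, F, C, B, E, D. The 4th vertex is B.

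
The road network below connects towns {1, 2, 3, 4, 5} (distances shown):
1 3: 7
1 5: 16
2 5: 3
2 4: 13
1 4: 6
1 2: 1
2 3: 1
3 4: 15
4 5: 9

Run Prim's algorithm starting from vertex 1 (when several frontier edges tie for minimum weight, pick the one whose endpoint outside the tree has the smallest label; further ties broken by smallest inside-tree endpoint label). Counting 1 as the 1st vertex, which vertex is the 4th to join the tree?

5

Prim, starting at 1.
Step 1: cheapest edge leaving the tree is 1 2 (1); add 2.
Step 2: cheapest edge leaving the tree is 2 3 (1); add 3.
Step 3: cheapest edge leaving the tree is 2 5 (3); add 5.
Step 4: cheapest edge leaving the tree is 1 4 (6); add 4.
Vertex order: 1, 2, 3, 5, 4. The 4th vertex is 5.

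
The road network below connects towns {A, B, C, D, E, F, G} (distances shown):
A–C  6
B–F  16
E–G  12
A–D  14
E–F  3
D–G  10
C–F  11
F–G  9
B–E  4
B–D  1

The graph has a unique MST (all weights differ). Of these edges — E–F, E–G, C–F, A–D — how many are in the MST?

2

Sort edges by weight, then run Kruskal:
B–D (1): add — endpoints in different components.
E–F (3): add — endpoints in different components.
B–E (4): add — endpoints in different components.
A–C (6): add — endpoints in different components.
F–G (9): add — endpoints in different components.
D–G (10): skip — D and G already connected.
C–F (11): add — endpoints in different components.
MST edge set: {B–D, E–F, B–E, A–C, F–G, C–F}.
Of the listed edges, {E–F, C–F} are in the MST → 2.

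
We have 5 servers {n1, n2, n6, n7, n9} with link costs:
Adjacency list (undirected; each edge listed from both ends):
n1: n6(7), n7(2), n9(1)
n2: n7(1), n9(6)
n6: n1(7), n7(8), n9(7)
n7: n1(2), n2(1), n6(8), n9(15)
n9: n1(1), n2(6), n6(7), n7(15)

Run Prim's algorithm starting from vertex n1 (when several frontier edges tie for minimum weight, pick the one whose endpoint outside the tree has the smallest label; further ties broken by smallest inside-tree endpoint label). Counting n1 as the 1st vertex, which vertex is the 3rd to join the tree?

Prim, starting at n1.
Step 1: cheapest edge leaving the tree is n1—n9 (1); add n9.
Step 2: cheapest edge leaving the tree is n1—n7 (2); add n7.
Step 3: cheapest edge leaving the tree is n2—n7 (1); add n2.
Step 4: cheapest edge leaving the tree is n1—n6 (7); add n6.
Vertex order: n1, n9, n7, n2, n6. The 3rd vertex is n7.

n7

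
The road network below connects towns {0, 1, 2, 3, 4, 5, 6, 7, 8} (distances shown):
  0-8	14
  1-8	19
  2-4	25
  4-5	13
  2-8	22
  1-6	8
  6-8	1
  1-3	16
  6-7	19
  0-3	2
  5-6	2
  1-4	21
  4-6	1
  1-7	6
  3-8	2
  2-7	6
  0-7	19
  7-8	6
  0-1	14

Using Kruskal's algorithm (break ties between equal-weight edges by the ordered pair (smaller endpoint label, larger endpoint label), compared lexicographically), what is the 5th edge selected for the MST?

5-6

Sort edges by weight, then run Kruskal:
4-6 (1): add — endpoints in different components.
6-8 (1): add — endpoints in different components.
0-3 (2): add — endpoints in different components.
3-8 (2): add — endpoints in different components.
5-6 (2): add — endpoints in different components.
1-7 (6): add — endpoints in different components.
2-7 (6): add — endpoints in different components.
7-8 (6): add — endpoints in different components.
The 5th edge added is 5-6.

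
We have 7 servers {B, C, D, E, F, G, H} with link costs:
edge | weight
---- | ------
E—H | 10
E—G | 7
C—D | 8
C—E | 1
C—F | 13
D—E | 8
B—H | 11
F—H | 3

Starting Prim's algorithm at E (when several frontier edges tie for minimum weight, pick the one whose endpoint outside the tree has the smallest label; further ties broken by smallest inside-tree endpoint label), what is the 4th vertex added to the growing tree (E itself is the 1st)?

D

Prim, starting at E.
Step 1: cheapest edge leaving the tree is C—E (1); add C.
Step 2: cheapest edge leaving the tree is E—G (7); add G.
Step 3: cheapest edge leaving the tree is C—D (8); add D.
Step 4: cheapest edge leaving the tree is E—H (10); add H.
Step 5: cheapest edge leaving the tree is F—H (3); add F.
Step 6: cheapest edge leaving the tree is B—H (11); add B.
Vertex order: E, C, G, D, H, F, B. The 4th vertex is D.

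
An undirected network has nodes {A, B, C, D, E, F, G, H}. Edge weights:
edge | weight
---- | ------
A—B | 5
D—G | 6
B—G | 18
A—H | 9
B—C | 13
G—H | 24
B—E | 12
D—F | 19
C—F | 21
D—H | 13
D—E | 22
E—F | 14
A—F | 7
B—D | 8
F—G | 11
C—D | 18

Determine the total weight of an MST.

60

Prim, starting at H.
Step 1: cheapest edge leaving the tree is A—H (9); add A.
Step 2: cheapest edge leaving the tree is A—B (5); add B.
Step 3: cheapest edge leaving the tree is A—F (7); add F.
Step 4: cheapest edge leaving the tree is B—D (8); add D.
Step 5: cheapest edge leaving the tree is D—G (6); add G.
Step 6: cheapest edge leaving the tree is B—E (12); add E.
Step 7: cheapest edge leaving the tree is B—C (13); add C.
MST edges: A—H, A—B, A—F, B—D, D—G, B—E, B—C; total weight 9+5+7+8+6+12+13 = 60.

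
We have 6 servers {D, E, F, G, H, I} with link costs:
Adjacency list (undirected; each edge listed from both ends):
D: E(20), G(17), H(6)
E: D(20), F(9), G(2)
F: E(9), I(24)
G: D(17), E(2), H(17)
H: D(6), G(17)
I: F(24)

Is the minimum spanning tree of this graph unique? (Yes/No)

No

Kruskal: consider edges lightest-first.
E–G (2): add — endpoints in different components.
D–H (6): add — endpoints in different components.
E–F (9): add — endpoints in different components.
D–G (17): add — endpoints in different components.
G–H (17): skip — G and H already connected.
D–E (20): skip — D and E already connected.
F–I (24): add — endpoints in different components.
Non-tree edge G–H has weight 17, equal to the heaviest edge on its tree cycle — swapping gives another MST of the same weight. Not unique.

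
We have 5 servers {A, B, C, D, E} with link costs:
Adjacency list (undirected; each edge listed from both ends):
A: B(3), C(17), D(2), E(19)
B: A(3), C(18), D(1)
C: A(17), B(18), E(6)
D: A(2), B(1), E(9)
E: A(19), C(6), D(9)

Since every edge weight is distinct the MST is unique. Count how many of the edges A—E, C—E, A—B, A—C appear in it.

Sort edges by weight, then run Kruskal:
B—D (1): add — endpoints in different components.
A—D (2): add — endpoints in different components.
A—B (3): skip — A and B already connected.
C—E (6): add — endpoints in different components.
D—E (9): add — endpoints in different components.
MST edge set: {B—D, A—D, C—E, D—E}.
Of the listed edges, {C—E} are in the MST → 1.

1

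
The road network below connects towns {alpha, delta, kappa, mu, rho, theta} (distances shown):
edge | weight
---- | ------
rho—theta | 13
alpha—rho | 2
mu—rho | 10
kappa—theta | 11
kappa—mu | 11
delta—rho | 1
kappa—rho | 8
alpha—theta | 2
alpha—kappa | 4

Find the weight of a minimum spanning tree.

19

Prim, starting at theta.
Step 1: frontier [alpha—theta 2, kappa—theta 11, rho—theta 13] → take alpha—theta (2); add alpha.
Step 2: frontier [alpha—rho 2, alpha—kappa 4, kappa—theta 11, rho—theta 13] → take alpha—rho (2); add rho.
Step 3: frontier [alpha—kappa 4, delta—rho 1, kappa—rho 8, mu—rho 10, kappa—theta 11] → take delta—rho (1); add delta.
Step 4: frontier [alpha—kappa 4, kappa—rho 8, mu—rho 10, kappa—theta 11] → take alpha—kappa (4); add kappa.
Step 5: frontier [kappa—mu 11, mu—rho 10] → take mu—rho (10); add mu.
MST edges: alpha—theta, alpha—rho, delta—rho, alpha—kappa, mu—rho; total weight 2+2+1+4+10 = 19.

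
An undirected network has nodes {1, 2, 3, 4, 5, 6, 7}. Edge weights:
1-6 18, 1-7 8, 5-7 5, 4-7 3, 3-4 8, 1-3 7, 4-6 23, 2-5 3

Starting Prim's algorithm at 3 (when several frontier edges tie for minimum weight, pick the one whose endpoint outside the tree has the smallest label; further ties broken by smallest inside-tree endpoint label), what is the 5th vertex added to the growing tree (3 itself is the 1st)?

5

Grow the tree from 3 using Prim:
Step 1: frontier [1-3 7, 3-4 8] → take 1-3 (7); add 1.
Step 2: frontier [1-7 8, 1-6 18, 3-4 8] → take 3-4 (8); add 4.
Step 3: frontier [1-7 8, 1-6 18, 4-7 3, 4-6 23] → take 4-7 (3); add 7.
Step 4: frontier [1-6 18, 4-6 23, 5-7 5] → take 5-7 (5); add 5.
Step 5: frontier [1-6 18, 4-6 23, 2-5 3] → take 2-5 (3); add 2.
Step 6: frontier [1-6 18, 4-6 23] → take 1-6 (18); add 6.
Vertex order: 3, 1, 4, 7, 5, 2, 6. The 5th vertex is 5.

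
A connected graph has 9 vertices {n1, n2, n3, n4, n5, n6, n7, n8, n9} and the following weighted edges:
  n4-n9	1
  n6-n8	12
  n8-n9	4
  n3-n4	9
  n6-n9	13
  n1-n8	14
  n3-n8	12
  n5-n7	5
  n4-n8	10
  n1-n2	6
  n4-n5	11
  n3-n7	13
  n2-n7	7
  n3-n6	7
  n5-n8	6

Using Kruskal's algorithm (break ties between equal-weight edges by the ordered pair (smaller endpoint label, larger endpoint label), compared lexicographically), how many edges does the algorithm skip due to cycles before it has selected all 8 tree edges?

0

Kruskal: consider edges lightest-first.
n4-n9 (1): add — endpoints in different components.
n8-n9 (4): add — endpoints in different components.
n5-n7 (5): add — endpoints in different components.
n1-n2 (6): add — endpoints in different components.
n5-n8 (6): add — endpoints in different components.
n2-n7 (7): add — endpoints in different components.
n3-n6 (7): add — endpoints in different components.
n3-n4 (9): add — endpoints in different components.
Edges rejected before the tree was complete: 0.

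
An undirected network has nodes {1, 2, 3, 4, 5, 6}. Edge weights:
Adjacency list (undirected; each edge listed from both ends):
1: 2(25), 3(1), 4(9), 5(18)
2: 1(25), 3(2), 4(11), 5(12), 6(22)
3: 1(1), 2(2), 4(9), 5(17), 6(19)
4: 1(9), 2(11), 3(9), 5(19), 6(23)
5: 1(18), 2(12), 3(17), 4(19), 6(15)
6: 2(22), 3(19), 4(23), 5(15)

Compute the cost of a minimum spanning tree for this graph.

39

Kruskal: consider edges lightest-first.
1—3 (1): add. Components now {1,3} {2} {4} {5} {6}
2—3 (2): add. Components now {1,2,3} {4} {5} {6}
1—4 (9): add. Components now {1,2,3,4} {5} {6}
3—4 (9): skip — 3 and 4 already connected.
2—4 (11): skip — 2 and 4 already connected.
2—5 (12): add. Components now {1,2,3,4,5} {6}
5—6 (15): add. Components now {1,2,3,4,5,6}
MST edges: 1—3, 2—3, 1—4, 2—5, 5—6; total weight 1+2+9+12+15 = 39.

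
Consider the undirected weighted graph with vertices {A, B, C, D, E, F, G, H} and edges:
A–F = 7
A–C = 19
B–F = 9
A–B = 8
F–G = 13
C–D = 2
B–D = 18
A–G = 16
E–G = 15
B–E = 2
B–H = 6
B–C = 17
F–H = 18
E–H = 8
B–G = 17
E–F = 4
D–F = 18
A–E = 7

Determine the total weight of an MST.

51

Sort edges by weight, then run Kruskal:
B–E (2): add — endpoints in different components.
C–D (2): add — endpoints in different components.
E–F (4): add — endpoints in different components.
B–H (6): add — endpoints in different components.
A–E (7): add — endpoints in different components.
A–F (7): skip — A and F already connected.
A–B (8): skip — A and B already connected.
E–H (8): skip — E and H already connected.
B–F (9): skip — B and F already connected.
F–G (13): add — endpoints in different components.
E–G (15): skip — E and G already connected.
A–G (16): skip — A and G already connected.
B–C (17): add — endpoints in different components.
MST edges: B–E, C–D, E–F, B–H, A–E, F–G, B–C; total weight 2+2+4+6+7+13+17 = 51.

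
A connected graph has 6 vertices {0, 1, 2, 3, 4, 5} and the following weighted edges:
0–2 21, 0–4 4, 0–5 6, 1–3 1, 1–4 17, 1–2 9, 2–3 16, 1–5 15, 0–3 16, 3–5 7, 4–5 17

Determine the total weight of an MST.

Kruskal's algorithm — process edges by increasing weight (ties by edge label):
1–3 (1): add. Components now {0} {1,3} {2} {4} {5}
0–4 (4): add. Components now {0,4} {1,3} {2} {5}
0–5 (6): add. Components now {0,4,5} {1,3} {2}
3–5 (7): add. Components now {0,1,3,4,5} {2}
1–2 (9): add. Components now {0,1,2,3,4,5}
MST edges: 1–3, 0–4, 0–5, 3–5, 1–2; total weight 1+4+6+7+9 = 27.

27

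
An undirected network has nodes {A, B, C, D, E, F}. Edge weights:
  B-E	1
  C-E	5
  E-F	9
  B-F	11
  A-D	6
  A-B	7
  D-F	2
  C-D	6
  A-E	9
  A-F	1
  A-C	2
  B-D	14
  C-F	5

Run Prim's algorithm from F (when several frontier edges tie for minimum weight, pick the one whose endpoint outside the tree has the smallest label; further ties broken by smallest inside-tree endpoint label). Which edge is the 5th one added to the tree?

Prim's algorithm from F:
Step 1: cheapest edge leaving the tree is A-F (1); add A.
Step 2: cheapest edge leaving the tree is A-C (2); add C.
Step 3: cheapest edge leaving the tree is D-F (2); add D.
Step 4: cheapest edge leaving the tree is C-E (5); add E.
Step 5: cheapest edge leaving the tree is B-E (1); add B.
The 5th edge added is B-E.

B-E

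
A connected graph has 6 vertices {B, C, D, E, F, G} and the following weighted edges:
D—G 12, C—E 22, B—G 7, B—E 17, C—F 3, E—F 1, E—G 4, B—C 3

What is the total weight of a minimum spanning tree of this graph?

23

Kruskal's algorithm — process edges by increasing weight (ties by edge label):
E—F (1): add — endpoints in different components.
B—C (3): add — endpoints in different components.
C—F (3): add — endpoints in different components.
E—G (4): add — endpoints in different components.
B—G (7): skip — B and G already connected.
D—G (12): add — endpoints in different components.
MST edges: E—F, B—C, C—F, E—G, D—G; total weight 1+3+3+4+12 = 23.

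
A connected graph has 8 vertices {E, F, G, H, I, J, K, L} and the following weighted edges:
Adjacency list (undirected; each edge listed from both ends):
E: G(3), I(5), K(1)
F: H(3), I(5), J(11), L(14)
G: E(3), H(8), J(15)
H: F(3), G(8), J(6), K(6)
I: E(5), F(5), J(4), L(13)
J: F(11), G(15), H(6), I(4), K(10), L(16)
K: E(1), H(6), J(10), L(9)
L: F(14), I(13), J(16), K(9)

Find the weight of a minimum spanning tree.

30

Kruskal's algorithm — process edges by increasing weight (ties by edge label):
E—K (1): add — endpoints in different components.
E—G (3): add — endpoints in different components.
F—H (3): add — endpoints in different components.
I—J (4): add — endpoints in different components.
E—I (5): add — endpoints in different components.
F—I (5): add — endpoints in different components.
H—J (6): skip — H and J already connected.
H—K (6): skip — H and K already connected.
G—H (8): skip — G and H already connected.
K—L (9): add — endpoints in different components.
MST edges: E—K, E—G, F—H, I—J, E—I, F—I, K—L; total weight 1+3+3+4+5+5+9 = 30.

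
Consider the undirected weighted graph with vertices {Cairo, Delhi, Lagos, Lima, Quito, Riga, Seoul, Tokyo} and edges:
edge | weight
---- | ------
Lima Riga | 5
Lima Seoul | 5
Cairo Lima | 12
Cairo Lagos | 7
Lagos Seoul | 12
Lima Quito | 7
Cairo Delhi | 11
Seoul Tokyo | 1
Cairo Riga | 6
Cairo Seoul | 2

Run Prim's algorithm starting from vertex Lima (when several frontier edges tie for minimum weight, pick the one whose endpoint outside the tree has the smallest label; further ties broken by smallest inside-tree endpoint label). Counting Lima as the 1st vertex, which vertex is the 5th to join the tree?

Prim, starting at Lima.
Step 1: frontier [Lima Riga 5, Lima Seoul 5, Lima Quito 7, Cairo Lima 12] → take Lima Riga (5); add Riga.
Step 2: frontier [Lima Seoul 5, Lima Quito 7, Cairo Lima 12, Cairo Riga 6] → take Lima Seoul (5); add Seoul.
Step 3: frontier [Lima Quito 7, Cairo Lima 12, Cairo Riga 6, Seoul Tokyo 1, Cairo Seoul 2, Lagos Seoul 12] → take Seoul Tokyo (1); add Tokyo.
Step 4: frontier [Lima Quito 7, Cairo Lima 12, Cairo Riga 6, Cairo Seoul 2, Lagos Seoul 12] → take Cairo Seoul (2); add Cairo.
Step 5: frontier [Cairo Lagos 7, Cairo Delhi 11, Lima Quito 7, Lagos Seoul 12] → take Cairo Lagos (7); add Lagos.
Step 6: frontier [Cairo Delhi 11, Lima Quito 7] → take Lima Quito (7); add Quito.
Step 7: frontier [Cairo Delhi 11] → take Cairo Delhi (11); add Delhi.
Vertex order: Lima, Riga, Seoul, Tokyo, Cairo, Lagos, Quito, Delhi. The 5th vertex is Cairo.

Cairo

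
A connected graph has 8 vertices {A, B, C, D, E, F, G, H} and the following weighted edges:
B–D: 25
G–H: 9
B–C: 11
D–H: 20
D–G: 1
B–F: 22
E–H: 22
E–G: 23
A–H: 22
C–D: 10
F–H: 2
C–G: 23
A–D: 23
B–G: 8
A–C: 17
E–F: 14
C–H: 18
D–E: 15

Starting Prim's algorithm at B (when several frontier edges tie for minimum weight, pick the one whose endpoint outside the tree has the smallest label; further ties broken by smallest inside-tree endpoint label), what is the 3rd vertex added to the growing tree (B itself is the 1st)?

Grow the tree from B using Prim:
Step 1: cheapest edge leaving the tree is B–G (8); add G.
Step 2: cheapest edge leaving the tree is D–G (1); add D.
Step 3: cheapest edge leaving the tree is G–H (9); add H.
Step 4: cheapest edge leaving the tree is F–H (2); add F.
Step 5: cheapest edge leaving the tree is C–D (10); add C.
Step 6: cheapest edge leaving the tree is E–F (14); add E.
Step 7: cheapest edge leaving the tree is A–C (17); add A.
Vertex order: B, G, D, H, F, C, E, A. The 3rd vertex is D.

D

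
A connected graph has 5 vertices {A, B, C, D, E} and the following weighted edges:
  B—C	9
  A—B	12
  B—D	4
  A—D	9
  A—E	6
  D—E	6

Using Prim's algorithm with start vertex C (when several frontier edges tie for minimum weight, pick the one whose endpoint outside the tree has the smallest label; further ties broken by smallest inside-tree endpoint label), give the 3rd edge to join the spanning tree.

D-E

Grow the tree from C using Prim:
Step 1: frontier [B—C 9] → take B—C (9); add B.
Step 2: frontier [B—D 4, A—B 12] → take B—D (4); add D.
Step 3: frontier [A—B 12, D—E 6, A—D 9] → take D—E (6); add E.
Step 4: frontier [A—B 12, A—D 9, A—E 6] → take A—E (6); add A.
The 3rd edge added is D—E.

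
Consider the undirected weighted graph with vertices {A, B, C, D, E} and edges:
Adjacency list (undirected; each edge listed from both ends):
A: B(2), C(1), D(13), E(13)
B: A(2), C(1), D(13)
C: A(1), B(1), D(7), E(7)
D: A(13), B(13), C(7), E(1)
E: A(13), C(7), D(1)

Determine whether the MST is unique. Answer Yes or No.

No

Kruskal: consider edges lightest-first.
A-C (1): add. Components now {A,C} {B} {D} {E}
B-C (1): add. Components now {A,B,C} {D} {E}
D-E (1): add. Components now {A,B,C} {D,E}
A-B (2): skip — A and B already connected.
C-D (7): add. Components now {A,B,C,D,E}
Non-tree edge C-E has weight 7, equal to the heaviest edge on its tree cycle — swapping gives another MST of the same weight. Not unique.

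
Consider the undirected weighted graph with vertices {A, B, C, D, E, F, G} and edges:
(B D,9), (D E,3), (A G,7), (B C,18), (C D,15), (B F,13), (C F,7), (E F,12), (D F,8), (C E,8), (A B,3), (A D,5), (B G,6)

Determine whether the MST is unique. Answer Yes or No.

No

Sort edges by weight, then run Kruskal:
A B (3): add — endpoints in different components.
D E (3): add — endpoints in different components.
A D (5): add — endpoints in different components.
B G (6): add — endpoints in different components.
A G (7): skip — A and G already connected.
C F (7): add — endpoints in different components.
C E (8): add — endpoints in different components.
Non-tree edge D F has weight 8, equal to the heaviest edge on its tree cycle — swapping gives another MST of the same weight. Not unique.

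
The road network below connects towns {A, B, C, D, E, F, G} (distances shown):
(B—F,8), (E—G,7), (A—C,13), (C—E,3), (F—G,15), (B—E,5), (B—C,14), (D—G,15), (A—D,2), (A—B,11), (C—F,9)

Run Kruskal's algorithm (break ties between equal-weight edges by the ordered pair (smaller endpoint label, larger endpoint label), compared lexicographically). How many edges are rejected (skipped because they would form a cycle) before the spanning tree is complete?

1

Kruskal: consider edges lightest-first.
A—D (2): add — endpoints in different components.
C—E (3): add — endpoints in different components.
B—E (5): add — endpoints in different components.
E—G (7): add — endpoints in different components.
B—F (8): add — endpoints in different components.
C—F (9): skip — C and F already connected.
A—B (11): add — endpoints in different components.
Edges rejected before the tree was complete: 1.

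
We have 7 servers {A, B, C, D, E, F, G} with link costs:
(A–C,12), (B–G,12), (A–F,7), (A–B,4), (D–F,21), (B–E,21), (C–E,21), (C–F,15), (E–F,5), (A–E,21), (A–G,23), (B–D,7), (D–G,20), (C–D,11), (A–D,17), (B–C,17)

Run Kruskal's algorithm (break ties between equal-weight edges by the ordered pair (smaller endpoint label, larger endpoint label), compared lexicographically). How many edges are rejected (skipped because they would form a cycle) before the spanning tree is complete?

Kruskal: consider edges lightest-first.
A–B (4): add — endpoints in different components.
E–F (5): add — endpoints in different components.
A–F (7): add — endpoints in different components.
B–D (7): add — endpoints in different components.
C–D (11): add — endpoints in different components.
A–C (12): skip — A and C already connected.
B–G (12): add — endpoints in different components.
Edges rejected before the tree was complete: 1.

1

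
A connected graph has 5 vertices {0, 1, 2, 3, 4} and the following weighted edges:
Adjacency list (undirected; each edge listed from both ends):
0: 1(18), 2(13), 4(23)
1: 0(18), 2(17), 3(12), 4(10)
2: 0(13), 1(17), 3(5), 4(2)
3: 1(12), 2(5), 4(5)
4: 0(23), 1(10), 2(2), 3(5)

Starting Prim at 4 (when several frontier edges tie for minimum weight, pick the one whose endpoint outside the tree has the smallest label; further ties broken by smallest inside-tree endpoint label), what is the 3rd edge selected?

1-4

Prim's algorithm from 4:
Step 1: cheapest edge leaving the tree is 2–4 (2); add 2.
Step 2: cheapest edge leaving the tree is 2–3 (5); add 3.
Step 3: cheapest edge leaving the tree is 1–4 (10); add 1.
Step 4: cheapest edge leaving the tree is 0–2 (13); add 0.
The 3rd edge added is 1–4.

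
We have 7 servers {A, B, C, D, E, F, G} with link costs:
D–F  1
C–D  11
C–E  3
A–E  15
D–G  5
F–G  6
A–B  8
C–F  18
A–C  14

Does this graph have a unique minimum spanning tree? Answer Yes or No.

Kruskal's algorithm — process edges by increasing weight (ties by edge label):
D–F (1): add. Components now {A} {B} {C} {D,F} {E} {G}
C–E (3): add. Components now {A} {B} {C,E} {D,F} {G}
D–G (5): add. Components now {A} {B} {C,E} {D,F,G}
F–G (6): skip — F and G already connected.
A–B (8): add. Components now {A,B} {C,E} {D,F,G}
C–D (11): add. Components now {A,B} {C,D,E,F,G}
A–C (14): add. Components now {A,B,C,D,E,F,G}
Every non-tree edge has weight strictly greater than the heaviest edge on the tree path between its endpoints, so the MST is unique.

Yes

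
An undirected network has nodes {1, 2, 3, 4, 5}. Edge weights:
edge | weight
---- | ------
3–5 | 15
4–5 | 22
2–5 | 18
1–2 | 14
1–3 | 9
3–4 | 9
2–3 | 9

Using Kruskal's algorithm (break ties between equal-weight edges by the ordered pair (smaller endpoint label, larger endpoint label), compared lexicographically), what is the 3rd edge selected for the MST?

3-4

Kruskal: consider edges lightest-first.
1–3 (9): add — endpoints in different components.
2–3 (9): add — endpoints in different components.
3–4 (9): add — endpoints in different components.
1–2 (14): skip — 1 and 2 already connected.
3–5 (15): add — endpoints in different components.
The 3rd edge added is 3–4.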